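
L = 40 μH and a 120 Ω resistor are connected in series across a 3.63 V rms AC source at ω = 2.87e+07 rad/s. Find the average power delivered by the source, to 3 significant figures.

X_L = ωL = 1150 Ω
Z = 120 + j1150 Ω
|Z| = √(120² + 1150²) = 1150 Ω
∠Z = arctan(1150/120) = 84.0°
I = V/|Z| = 3.14 mA
P = VI cos φ = 3.63 × 0.00314 × cos(84.0°) = 1.19 mW

1.19 mW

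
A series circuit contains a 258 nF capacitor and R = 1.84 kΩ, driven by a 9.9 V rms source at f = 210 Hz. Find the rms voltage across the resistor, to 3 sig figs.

5.26 V

ω = 2πf = 1319 rad/s
X_C = 1/(ωC) = 2940 Ω
Z = 1840 − j2940 Ω
|Z| = √(1840² + 2940²) = 3470 Ω
I = V/|Z| = 2.86 mA
V_R = I·|Z_R| = 0.00286 × 1840 = 5.26 V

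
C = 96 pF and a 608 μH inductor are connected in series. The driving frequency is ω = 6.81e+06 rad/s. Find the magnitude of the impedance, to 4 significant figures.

2611 Ω

X_L = ωL = 4140 Ω
X_C = 1/(ωC) = 1530 Ω
Net reactance X = X_L − X_C = 2611 Ω
Z = j2611 Ω
|Z| = √(0² + 2611²) = 2611 Ω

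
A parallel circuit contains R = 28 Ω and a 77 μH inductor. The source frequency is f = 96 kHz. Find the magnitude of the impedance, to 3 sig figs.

ω = 2πf = 603200 rad/s
X_L = ωL = 46.4 Ω
Parallel: admittances add. Y = 1/R + 1/(jωL)
Y = (0.0357 − j0.0215) S
|Y| = 0.0417 S → |Z| = 1/|Y| = 24.0 Ω, ∠Z = −∠Y = 31.1°

24.0 Ω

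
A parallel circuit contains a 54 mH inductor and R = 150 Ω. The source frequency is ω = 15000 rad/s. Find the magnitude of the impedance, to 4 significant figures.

147.5 Ω

X_L = ωL = 810.0 Ω
Parallel: admittances add. Y = 1/R + 1/(jωL)
Y = (0.006667 − j0.001235) S
|Y| = 0.006780 S → |Z| = 1/|Y| = 147.5 Ω, ∠Z = −∠Y = 10.49°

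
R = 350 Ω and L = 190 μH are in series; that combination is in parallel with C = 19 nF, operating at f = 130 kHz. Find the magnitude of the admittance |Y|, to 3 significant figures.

ω = 2πf = 816800 rad/s
X_L = ωL = 155 Ω
X_C = 1/(ωC) = 64.4 Ω
Branch 1 (R+jX_L): Z₁ = 350 + j155 Ω, |Z₁| = 383 Ω
Branch 2 (−jX_C): Z₂ = −j64.4 Ω
Parallel: Z = Z₁Z₂/(Z₁+Z₂), |Z| = 68.2 Ω, ∠Z = -80.6°
|Y| = 1/|Z| = 14.7 mS

14.7 mS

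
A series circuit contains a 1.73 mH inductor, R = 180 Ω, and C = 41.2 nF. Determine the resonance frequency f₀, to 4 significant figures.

18.85 kHz

ω₀ = 1/√(LC) = 1/√(0.00173 × 4.12e-08) = 118400 rad/s
f₀ = ω₀/(2π) = 18.85 kHz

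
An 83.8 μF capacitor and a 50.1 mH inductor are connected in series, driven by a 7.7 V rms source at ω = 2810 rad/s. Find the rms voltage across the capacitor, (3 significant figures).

X_L = ωL = 141 Ω
X_C = 1/(ωC) = 4.25 Ω
Net reactance X = X_L − X_C = 137 Ω
Z = j137 Ω
|Z| = √(0² + 137²) = 137 Ω
I = V/|Z| = 56.4 mA
V_C = I·|Z_C| = 0.0564 × 4.25 = 0.239 V

0.239 V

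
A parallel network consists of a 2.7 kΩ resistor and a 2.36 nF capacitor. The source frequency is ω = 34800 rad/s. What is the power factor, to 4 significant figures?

X_C = 1/(ωC) = 12180 Ω
Parallel: admittances add. Y = 1/R + jωC
Y = (0.0003704 + j8.213e-05) S
|Y| = 0.0003794 S → |Z| = 1/|Y| = 2636 Ω, ∠Z = −∠Y = -12.50°
cos φ = cos(-12.50°) = 0.9763

0.9763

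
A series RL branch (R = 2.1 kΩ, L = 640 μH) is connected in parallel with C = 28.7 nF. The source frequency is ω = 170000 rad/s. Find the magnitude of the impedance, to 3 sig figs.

205 Ω

X_L = ωL = 109 Ω
X_C = 1/(ωC) = 205 Ω
Branch 1 (R+jX_L): Z₁ = 2100 + j109 Ω, |Z₁| = 2100 Ω
Branch 2 (−jX_C): Z₂ = −j205 Ω
Parallel: Z = Z₁Z₂/(Z₁+Z₂), |Z| = 205 Ω, ∠Z = -84.4°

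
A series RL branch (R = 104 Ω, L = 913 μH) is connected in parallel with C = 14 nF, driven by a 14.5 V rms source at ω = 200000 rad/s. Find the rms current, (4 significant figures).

39.25 mA

X_L = ωL = 182.6 Ω
X_C = 1/(ωC) = 357.1 Ω
Branch 1 (R+jX_L): Z₁ = 104.0 + j182.6 Ω, |Z₁| = 210.1 Ω
Branch 2 (−jX_C): Z₂ = −j357.1 Ω
Parallel: Z = Z₁Z₂/(Z₁+Z₂), |Z| = 369.4 Ω, ∠Z = 29.55°
I = V/|Z| = 14.5/369.4 = 39.25 mA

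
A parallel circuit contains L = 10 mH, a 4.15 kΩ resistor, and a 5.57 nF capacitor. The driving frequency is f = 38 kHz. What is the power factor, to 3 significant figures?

0.256

ω = 2πf = 238800 rad/s
X_L = ωL = 2390 Ω
X_C = 1/(ωC) = 752 Ω
Parallel: admittances add. Y = 1/R + 1/(jωL) + jωC
Y = (0.000241 + j0.000911) S
|Y| = 0.000942 S → |Z| = 1/|Y| = 1060 Ω, ∠Z = −∠Y = -75.2°
cos φ = cos(-75.2°) = 0.256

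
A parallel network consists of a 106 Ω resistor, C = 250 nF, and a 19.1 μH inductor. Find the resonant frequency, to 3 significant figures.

ω₀ = 1/√(LC) = 1/√(1.91e-05 × 2.5e-07) = 457600 rad/s
f₀ = ω₀/(2π) = 72.8 kHz

72.8 kHz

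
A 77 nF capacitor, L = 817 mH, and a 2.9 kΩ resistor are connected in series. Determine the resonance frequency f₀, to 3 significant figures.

635 Hz

ω₀ = 1/√(LC) = 1/√(0.817 × 7.7e-08) = 3987 rad/s
f₀ = ω₀/(2π) = 635 Hz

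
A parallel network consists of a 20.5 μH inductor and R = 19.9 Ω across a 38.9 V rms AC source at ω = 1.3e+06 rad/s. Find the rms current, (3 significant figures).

X_L = ωL = 26.6 Ω
Parallel: admittances add. Y = 1/R + 1/(jωL)
Y = (0.0503 − j0.0375) S
|Y| = 0.0627 S → |Z| = 1/|Y| = 15.9 Ω, ∠Z = −∠Y = 36.7°
I = V/|Z| = 38.9/15.9 = 2.44 A

2.44 A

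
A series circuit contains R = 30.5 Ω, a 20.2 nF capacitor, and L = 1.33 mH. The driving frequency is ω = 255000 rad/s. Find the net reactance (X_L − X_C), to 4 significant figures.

145.0 Ω

X_L = ωL = 339.1 Ω
X_C = 1/(ωC) = 194.1 Ω
X = 339.1 − 194.1 = 145.0 Ω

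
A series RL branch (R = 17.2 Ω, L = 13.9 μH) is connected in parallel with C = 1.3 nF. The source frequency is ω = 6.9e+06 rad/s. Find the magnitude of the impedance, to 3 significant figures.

468 Ω

X_L = ωL = 95.9 Ω
X_C = 1/(ωC) = 111 Ω
Branch 1 (R+jX_L): Z₁ = 17.2 + j95.9 Ω, |Z₁| = 97.4 Ω
Branch 2 (−jX_C): Z₂ = −j111 Ω
Parallel: Z = Z₁Z₂/(Z₁+Z₂), |Z| = 468 Ω, ∠Z = 32.0°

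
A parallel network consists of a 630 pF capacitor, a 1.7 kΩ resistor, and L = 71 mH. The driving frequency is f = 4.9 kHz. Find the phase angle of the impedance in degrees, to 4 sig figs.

ω = 2πf = 30790 rad/s
X_L = ωL = 2186 Ω
X_C = 1/(ωC) = 51560 Ω
Parallel: admittances add. Y = 1/R + 1/(jωL) + jωC
Y = (0.0005882 − j0.0004381) S
|Y| = 0.0007334 S → |Z| = 1/|Y| = 1363 Ω, ∠Z = −∠Y = 36.68°

36.68°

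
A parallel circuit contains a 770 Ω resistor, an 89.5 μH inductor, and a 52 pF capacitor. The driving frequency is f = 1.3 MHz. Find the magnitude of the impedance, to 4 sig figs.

ω = 2πf = 8.168e+06 rad/s
X_L = ωL = 731.0 Ω
X_C = 1/(ωC) = 2354 Ω
Parallel: admittances add. Y = 1/R + 1/(jωL) + jωC
Y = (0.001299 − j0.0009432) S
|Y| = 0.001605 S → |Z| = 1/|Y| = 623.0 Ω, ∠Z = −∠Y = 35.99°

623.0 Ω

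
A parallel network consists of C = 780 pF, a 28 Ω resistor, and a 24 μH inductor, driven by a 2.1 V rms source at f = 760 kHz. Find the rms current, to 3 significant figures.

75.7 mA

ω = 2πf = 4.775e+06 rad/s
X_L = ωL = 115 Ω
X_C = 1/(ωC) = 268 Ω
Parallel: admittances add. Y = 1/R + 1/(jωL) + jωC
Y = (0.0357 − j0.00500) S
|Y| = 0.0361 S → |Z| = 1/|Y| = 27.7 Ω, ∠Z = −∠Y = 7.97°
I = V/|Z| = 2.1/27.7 = 75.7 mA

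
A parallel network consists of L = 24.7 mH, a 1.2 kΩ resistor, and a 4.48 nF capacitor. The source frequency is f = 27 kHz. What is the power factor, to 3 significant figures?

0.848

ω = 2πf = 169600 rad/s
X_L = ωL = 4190 Ω
X_C = 1/(ωC) = 1320 Ω
Parallel: admittances add. Y = 1/R + 1/(jωL) + jωC
Y = (0.000833 + j0.000521) S
|Y| = 0.000983 S → |Z| = 1/|Y| = 1020 Ω, ∠Z = −∠Y = -32.0°
cos φ = cos(-32.0°) = 0.848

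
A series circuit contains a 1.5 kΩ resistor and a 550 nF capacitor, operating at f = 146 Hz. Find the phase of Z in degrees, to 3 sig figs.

ω = 2πf = 917.3 rad/s
X_C = 1/(ωC) = 1980 Ω
Z = 1500 − j1980 Ω
|Z| = √(1500² + 1980²) = 2490 Ω
∠Z = arctan(-1980/1500) = -52.9°

-52.9°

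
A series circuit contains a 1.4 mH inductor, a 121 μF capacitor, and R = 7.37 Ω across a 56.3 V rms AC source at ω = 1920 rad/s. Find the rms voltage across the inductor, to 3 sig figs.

20.1 V

X_L = ωL = 2.69 Ω
X_C = 1/(ωC) = 4.30 Ω
Net reactance X = X_L − X_C = -1.62 Ω
Z = 7.37 − j1.62 Ω
|Z| = √(7.37² + 1.62²) = 7.55 Ω
I = V/|Z| = 7.46 A
V_L = I·|Z_L| = 7.46 × 2.69 = 20.1 V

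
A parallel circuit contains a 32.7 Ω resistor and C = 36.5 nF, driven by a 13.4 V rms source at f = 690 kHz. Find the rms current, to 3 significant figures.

2.16 A

ω = 2πf = 4.335e+06 rad/s
X_C = 1/(ωC) = 6.32 Ω
Parallel: admittances add. Y = 1/R + jωC
Y = (0.0306 + j0.158) S
|Y| = 0.161 S → |Z| = 1/|Y| = 6.20 Ω, ∠Z = −∠Y = -79.1°
I = V/|Z| = 13.4/6.20 = 2.16 A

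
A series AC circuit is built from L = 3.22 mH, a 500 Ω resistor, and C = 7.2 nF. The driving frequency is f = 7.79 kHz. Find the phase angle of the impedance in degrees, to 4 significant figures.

-79.43°

ω = 2πf = 48950 rad/s
X_L = ωL = 157.6 Ω
X_C = 1/(ωC) = 2838 Ω
Net reactance X = X_L − X_C = -2680 Ω
Z = 500.0 − j2680 Ω
|Z| = √(500.0² + 2680²) = 2726 Ω
∠Z = arctan(-2680/500.0) = -79.43°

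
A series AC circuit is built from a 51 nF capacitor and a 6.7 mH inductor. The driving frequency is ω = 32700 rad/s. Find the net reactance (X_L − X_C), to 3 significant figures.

X_L = ωL = 219 Ω
X_C = 1/(ωC) = 600 Ω
X = 219 − 600 = -381 Ω

-381 Ω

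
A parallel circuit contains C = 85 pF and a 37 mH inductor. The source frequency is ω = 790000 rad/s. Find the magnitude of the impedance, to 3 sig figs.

X_L = ωL = 29200 Ω
X_C = 1/(ωC) = 14900 Ω
Parallel: admittances add. Y = 1/(jωL) + jωC
Y = (0 + j3.29e-05) S
|Y| = 3.29e-05 S → |Z| = 1/|Y| = 30400 Ω, ∠Z = −∠Y = -90.0°

30400 Ω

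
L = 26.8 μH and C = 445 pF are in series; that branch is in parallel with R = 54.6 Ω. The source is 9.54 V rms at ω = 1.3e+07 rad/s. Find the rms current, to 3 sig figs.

X_L = ωL = 348 Ω
X_C = 1/(ωC) = 173 Ω
Branch 1: Z₁ = R = 54.6 Ω
Branch 2 (series LC): Z₂ = j(X_L − X_C) = j176 Ω
Parallel: Z = Z₁Z₂/(Z₁+Z₂), |Z| = 52.1 Ω, ∠Z = 17.3°
I = V/|Z| = 9.54/52.1 = 183 mA

183 mA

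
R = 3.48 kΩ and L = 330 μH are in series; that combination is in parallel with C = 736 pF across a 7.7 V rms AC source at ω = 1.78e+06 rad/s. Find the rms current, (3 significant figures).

X_L = ωL = 587 Ω
X_C = 1/(ωC) = 763 Ω
Branch 1 (R+jX_L): Z₁ = 3480 + j587 Ω, |Z₁| = 3530 Ω
Branch 2 (−jX_C): Z₂ = −j763 Ω
Parallel: Z = Z₁Z₂/(Z₁+Z₂), |Z| = 773 Ω, ∠Z = -77.5°
I = V/|Z| = 7.7/773 = 9.96 mA

9.96 mA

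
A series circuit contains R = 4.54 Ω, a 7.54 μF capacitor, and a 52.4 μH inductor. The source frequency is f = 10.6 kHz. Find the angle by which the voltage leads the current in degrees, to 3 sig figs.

18.3°

ω = 2πf = 66600 rad/s
X_L = ωL = 3.49 Ω
X_C = 1/(ωC) = 1.99 Ω
Net reactance X = X_L − X_C = 1.50 Ω
Z = 4.54 + j1.50 Ω
|Z| = √(4.54² + 1.50²) = 4.78 Ω
∠Z = arctan(1.50/4.54) = 18.3°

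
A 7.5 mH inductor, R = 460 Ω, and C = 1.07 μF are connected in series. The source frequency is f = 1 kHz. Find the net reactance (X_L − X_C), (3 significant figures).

ω = 2πf = 6283 rad/s
X_L = ωL = 47.1 Ω
X_C = 1/(ωC) = 149 Ω
X = 47.1 − 149 = -102 Ω

-102 Ω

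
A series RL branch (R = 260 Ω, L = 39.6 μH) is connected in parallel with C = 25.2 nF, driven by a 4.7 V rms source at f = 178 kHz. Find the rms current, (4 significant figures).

130.7 mA

ω = 2πf = 1.118e+06 rad/s
X_L = ωL = 44.29 Ω
X_C = 1/(ωC) = 35.48 Ω
Branch 1 (R+jX_L): Z₁ = 260.0 + j44.29 Ω, |Z₁| = 263.7 Ω
Branch 2 (−jX_C): Z₂ = −j35.48 Ω
Parallel: Z = Z₁Z₂/(Z₁+Z₂), |Z| = 35.97 Ω, ∠Z = -82.27°
I = V/|Z| = 4.7/35.97 = 130.7 mA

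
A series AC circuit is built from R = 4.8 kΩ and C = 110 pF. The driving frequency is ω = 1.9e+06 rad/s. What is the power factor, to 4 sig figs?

X_C = 1/(ωC) = 4785 Ω
Z = 4800 − j4785 Ω
|Z| = √(4800² + 4785²) = 6777 Ω
∠Z = arctan(-4785/4800) = -44.91°
cos φ = cos(-44.91°) = 0.7082

0.7082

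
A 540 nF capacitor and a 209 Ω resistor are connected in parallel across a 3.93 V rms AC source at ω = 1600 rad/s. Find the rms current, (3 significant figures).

X_C = 1/(ωC) = 1160 Ω
Parallel: admittances add. Y = 1/R + jωC
Y = (0.00478 + j0.000864) S
|Y| = 0.00486 S → |Z| = 1/|Y| = 206 Ω, ∠Z = −∠Y = -10.2°
I = V/|Z| = 3.93/206 = 19.1 mA

19.1 mA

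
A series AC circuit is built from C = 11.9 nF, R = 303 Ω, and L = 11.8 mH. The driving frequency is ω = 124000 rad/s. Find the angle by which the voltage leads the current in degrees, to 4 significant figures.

68.91°

X_L = ωL = 1463 Ω
X_C = 1/(ωC) = 677.7 Ω
Net reactance X = X_L − X_C = 785.5 Ω
Z = 303.0 + j785.5 Ω
|Z| = √(303.0² + 785.5²) = 841.9 Ω
∠Z = arctan(785.5/303.0) = 68.91°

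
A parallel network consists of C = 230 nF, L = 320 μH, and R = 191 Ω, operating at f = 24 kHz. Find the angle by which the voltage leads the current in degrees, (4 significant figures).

-69.44°

ω = 2πf = 150800 rad/s
X_L = ωL = 48.25 Ω
X_C = 1/(ωC) = 28.83 Ω
Parallel: admittances add. Y = 1/R + 1/(jωL) + jωC
Y = (0.005236 + j0.01396) S
|Y| = 0.01491 S → |Z| = 1/|Y| = 67.07 Ω, ∠Z = −∠Y = -69.44°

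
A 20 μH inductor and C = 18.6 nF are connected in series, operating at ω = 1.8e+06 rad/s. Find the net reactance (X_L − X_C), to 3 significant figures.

6.13 Ω

X_L = ωL = 36.0 Ω
X_C = 1/(ωC) = 29.9 Ω
X = 36.0 − 29.9 = 6.13 Ω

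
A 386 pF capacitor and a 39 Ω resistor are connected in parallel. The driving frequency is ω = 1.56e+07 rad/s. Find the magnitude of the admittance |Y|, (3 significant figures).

26.3 mS

X_C = 1/(ωC) = 166 Ω
Parallel: admittances add. Y = 1/R + jωC
Y = (0.0256 + j0.00602) S
|Y| = 0.0263 S → |Z| = 1/|Y| = 38.0 Ω, ∠Z = −∠Y = -13.2°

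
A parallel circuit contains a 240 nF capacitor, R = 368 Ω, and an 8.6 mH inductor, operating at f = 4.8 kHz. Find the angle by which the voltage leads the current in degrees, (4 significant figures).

-51.22°

ω = 2πf = 30160 rad/s
X_L = ωL = 259.4 Ω
X_C = 1/(ωC) = 138.2 Ω
Parallel: admittances add. Y = 1/R + 1/(jωL) + jωC
Y = (0.002717 + j0.003383) S
|Y| = 0.004339 S → |Z| = 1/|Y| = 230.5 Ω, ∠Z = −∠Y = -51.22°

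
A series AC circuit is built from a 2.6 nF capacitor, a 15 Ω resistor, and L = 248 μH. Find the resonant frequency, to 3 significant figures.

198 kHz

ω₀ = 1/√(LC) = 1/√(0.000248 × 2.6e-09) = 1.245e+06 rad/s
f₀ = ω₀/(2π) = 198 kHz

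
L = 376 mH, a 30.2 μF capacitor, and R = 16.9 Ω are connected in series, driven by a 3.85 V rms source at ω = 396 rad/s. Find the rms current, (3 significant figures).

57.1 mA

X_L = ωL = 149 Ω
X_C = 1/(ωC) = 83.6 Ω
Net reactance X = X_L − X_C = 65.3 Ω
Z = 16.9 + j65.3 Ω
|Z| = √(16.9² + 65.3²) = 67.4 Ω
I = V/|Z| = 3.85/67.4 = 57.1 mA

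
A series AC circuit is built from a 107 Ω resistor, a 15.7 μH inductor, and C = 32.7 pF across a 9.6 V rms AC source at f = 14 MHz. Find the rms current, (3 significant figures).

9.24 mA

ω = 2πf = 8.796e+07 rad/s
X_L = ωL = 1380 Ω
X_C = 1/(ωC) = 348 Ω
Net reactance X = X_L − X_C = 1030 Ω
Z = 107 + j1030 Ω
|Z| = √(107² + 1030²) = 1040 Ω
I = V/|Z| = 9.6/1040 = 9.24 mA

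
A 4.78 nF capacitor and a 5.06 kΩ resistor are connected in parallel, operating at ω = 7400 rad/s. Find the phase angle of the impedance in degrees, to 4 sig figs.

-10.15°

X_C = 1/(ωC) = 28270 Ω
Parallel: admittances add. Y = 1/R + jωC
Y = (0.0001976 + j3.537e-05) S
|Y| = 0.0002008 S → |Z| = 1/|Y| = 4981 Ω, ∠Z = −∠Y = -10.15°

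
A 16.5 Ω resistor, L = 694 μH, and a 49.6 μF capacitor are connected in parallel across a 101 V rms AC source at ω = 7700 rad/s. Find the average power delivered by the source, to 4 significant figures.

X_L = ωL = 5.344 Ω
X_C = 1/(ωC) = 2.618 Ω
Parallel: admittances add. Y = 1/R + 1/(jωL) + jωC
Y = (0.06061 + j0.1948) S
|Y| = 0.2040 S → |Z| = 1/|Y| = 4.902 Ω, ∠Z = −∠Y = -72.72°
I = V/|Z| = 20.60 A
P = VI cos φ = 101 × 20.60 × cos(-72.72°) = 618.2 W

618.2 W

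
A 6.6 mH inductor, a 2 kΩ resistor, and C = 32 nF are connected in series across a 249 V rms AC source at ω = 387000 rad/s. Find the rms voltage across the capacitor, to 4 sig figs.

6.321 V

X_L = ωL = 2554 Ω
X_C = 1/(ωC) = 80.75 Ω
Net reactance X = X_L − X_C = 2473 Ω
Z = 2000 + j2473 Ω
|Z| = √(2000² + 2473²) = 3181 Ω
I = V/|Z| = 78.28 mA
V_C = I·|Z_C| = 0.07828 × 80.75 = 6.321 V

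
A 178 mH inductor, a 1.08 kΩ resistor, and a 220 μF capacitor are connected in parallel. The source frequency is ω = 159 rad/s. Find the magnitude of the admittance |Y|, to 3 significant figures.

991 μS

X_L = ωL = 28.3 Ω
X_C = 1/(ωC) = 28.6 Ω
Parallel: admittances add. Y = 1/R + 1/(jωL) + jωC
Y = (0.000926 − j0.000353) S
|Y| = 0.000991 S → |Z| = 1/|Y| = 1010 Ω, ∠Z = −∠Y = 20.9°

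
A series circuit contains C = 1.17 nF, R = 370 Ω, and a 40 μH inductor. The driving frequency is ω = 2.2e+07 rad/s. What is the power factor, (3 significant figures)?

0.403

X_L = ωL = 880 Ω
X_C = 1/(ωC) = 38.9 Ω
Net reactance X = X_L − X_C = 841 Ω
Z = 370 + j841 Ω
|Z| = √(370² + 841²) = 919 Ω
∠Z = arctan(841/370) = 66.3°
cos φ = cos(66.3°) = 0.403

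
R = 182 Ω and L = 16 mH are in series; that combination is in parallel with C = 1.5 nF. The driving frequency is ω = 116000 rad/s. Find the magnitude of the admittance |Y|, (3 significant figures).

X_L = ωL = 1860 Ω
X_C = 1/(ωC) = 5750 Ω
Branch 1 (R+jX_L): Z₁ = 182 + j1860 Ω, |Z₁| = 1860 Ω
Branch 2 (−jX_C): Z₂ = −j5750 Ω
Parallel: Z = Z₁Z₂/(Z₁+Z₂), |Z| = 2750 Ω, ∠Z = 81.7°
|Y| = 1/|Z| = 363 μS

363 μS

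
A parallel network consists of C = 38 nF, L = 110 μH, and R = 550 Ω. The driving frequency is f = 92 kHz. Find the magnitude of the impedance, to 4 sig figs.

ω = 2πf = 578100 rad/s
X_L = ωL = 63.59 Ω
X_C = 1/(ωC) = 45.52 Ω
Parallel: admittances add. Y = 1/R + 1/(jωL) + jωC
Y = (0.001818 + j0.006239) S
|Y| = 0.006499 S → |Z| = 1/|Y| = 153.9 Ω, ∠Z = −∠Y = -73.75°

153.9 Ω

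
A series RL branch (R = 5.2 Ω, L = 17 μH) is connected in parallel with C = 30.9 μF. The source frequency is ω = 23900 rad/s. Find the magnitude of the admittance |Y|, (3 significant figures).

748 mS

X_L = ωL = 0.406 Ω
X_C = 1/(ωC) = 1.35 Ω
Branch 1 (R+jX_L): Z₁ = 5.20 + j0.406 Ω, |Z₁| = 5.22 Ω
Branch 2 (−jX_C): Z₂ = −j1.35 Ω
Parallel: Z = Z₁Z₂/(Z₁+Z₂), |Z| = 1.34 Ω, ∠Z = -75.2°
|Y| = 1/|Z| = 748 mS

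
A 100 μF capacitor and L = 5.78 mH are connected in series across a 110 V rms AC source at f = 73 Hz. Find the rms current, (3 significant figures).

5.74 A

ω = 2πf = 458.7 rad/s
X_L = ωL = 2.65 Ω
X_C = 1/(ωC) = 21.8 Ω
Net reactance X = X_L − X_C = -19.2 Ω
Z = − j19.2 Ω
|Z| = √(0² + 19.2²) = 19.2 Ω
I = V/|Z| = 110/19.2 = 5.74 A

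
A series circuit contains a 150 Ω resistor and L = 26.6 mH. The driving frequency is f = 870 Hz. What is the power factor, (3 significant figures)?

0.718

ω = 2πf = 5466 rad/s
X_L = ωL = 145 Ω
Z = 150 + j145 Ω
|Z| = √(150² + 145²) = 209 Ω
∠Z = arctan(145/150) = 44.1°
cos φ = cos(44.1°) = 0.718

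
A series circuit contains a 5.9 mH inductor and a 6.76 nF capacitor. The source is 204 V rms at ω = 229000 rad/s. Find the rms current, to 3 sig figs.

289 mA

X_L = ωL = 1350 Ω
X_C = 1/(ωC) = 646 Ω
Net reactance X = X_L − X_C = 705 Ω
Z = j705 Ω
|Z| = √(0² + 705²) = 705 Ω
I = V/|Z| = 204/705 = 289 mA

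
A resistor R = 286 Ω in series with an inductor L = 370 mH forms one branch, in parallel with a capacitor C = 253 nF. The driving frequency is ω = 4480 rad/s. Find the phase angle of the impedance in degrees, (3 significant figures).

-79.5°

X_L = ωL = 1660 Ω
X_C = 1/(ωC) = 882 Ω
Branch 1 (R+jX_L): Z₁ = 286 + j1660 Ω, |Z₁| = 1680 Ω
Branch 2 (−jX_C): Z₂ = −j882 Ω
Parallel: Z = Z₁Z₂/(Z₁+Z₂), |Z| = 1800 Ω, ∠Z = -79.5°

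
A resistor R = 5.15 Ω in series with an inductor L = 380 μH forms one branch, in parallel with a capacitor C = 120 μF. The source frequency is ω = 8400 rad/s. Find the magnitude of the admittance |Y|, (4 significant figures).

X_L = ωL = 3.192 Ω
X_C = 1/(ωC) = 0.9921 Ω
Branch 1 (R+jX_L): Z₁ = 5.150 + j3.192 Ω, |Z₁| = 6.059 Ω
Branch 2 (−jX_C): Z₂ = −j0.9921 Ω
Parallel: Z = Z₁Z₂/(Z₁+Z₂), |Z| = 1.073 Ω, ∠Z = -81.34°
|Y| = 1/|Z| = 931.7 mS

931.7 mS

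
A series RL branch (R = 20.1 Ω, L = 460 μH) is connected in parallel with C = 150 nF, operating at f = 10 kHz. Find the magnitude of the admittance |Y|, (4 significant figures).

ω = 2πf = 62830 rad/s
X_L = ωL = 28.90 Ω
X_C = 1/(ωC) = 106.1 Ω
Branch 1 (R+jX_L): Z₁ = 20.10 + j28.90 Ω, |Z₁| = 35.20 Ω
Branch 2 (−jX_C): Z₂ = −j106.1 Ω
Parallel: Z = Z₁Z₂/(Z₁+Z₂), |Z| = 46.82 Ω, ∠Z = 40.59°
|Y| = 1/|Z| = 21.36 mS

21.36 mS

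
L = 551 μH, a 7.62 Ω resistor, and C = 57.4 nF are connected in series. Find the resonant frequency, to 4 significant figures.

ω₀ = 1/√(LC) = 1/√(0.000551 × 5.74e-08) = 177800 rad/s
f₀ = ω₀/(2π) = 28.30 kHz

28.30 kHz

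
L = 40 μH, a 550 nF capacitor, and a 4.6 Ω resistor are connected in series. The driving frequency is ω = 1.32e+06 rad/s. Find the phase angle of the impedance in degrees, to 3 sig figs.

X_L = ωL = 52.8 Ω
X_C = 1/(ωC) = 1.38 Ω
Net reactance X = X_L − X_C = 51.4 Ω
Z = 4.60 + j51.4 Ω
|Z| = √(4.60² + 51.4²) = 51.6 Ω
∠Z = arctan(51.4/4.60) = 84.9°

84.9°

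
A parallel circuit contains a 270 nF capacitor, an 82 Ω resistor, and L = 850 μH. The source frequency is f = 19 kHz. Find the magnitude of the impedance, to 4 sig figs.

39.24 Ω

ω = 2πf = 119400 rad/s
X_L = ωL = 101.5 Ω
X_C = 1/(ωC) = 31.02 Ω
Parallel: admittances add. Y = 1/R + 1/(jωL) + jωC
Y = (0.01220 + j0.02238) S
|Y| = 0.02549 S → |Z| = 1/|Y| = 39.24 Ω, ∠Z = −∠Y = -61.41°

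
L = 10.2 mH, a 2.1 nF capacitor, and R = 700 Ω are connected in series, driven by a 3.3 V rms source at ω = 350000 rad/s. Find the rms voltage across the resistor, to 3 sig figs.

0.997 V

X_L = ωL = 3570 Ω
X_C = 1/(ωC) = 1360 Ω
Net reactance X = X_L − X_C = 2210 Ω
Z = 700 + j2210 Ω
|Z| = √(700² + 2210²) = 2320 Ω
I = V/|Z| = 1.42 mA
V_R = I·|Z_R| = 0.00142 × 700 = 0.997 V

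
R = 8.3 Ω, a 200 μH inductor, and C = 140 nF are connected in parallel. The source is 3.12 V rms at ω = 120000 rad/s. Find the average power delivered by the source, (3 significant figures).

1.17 W

X_L = ωL = 24.0 Ω
X_C = 1/(ωC) = 59.5 Ω
Parallel: admittances add. Y = 1/R + 1/(jωL) + jωC
Y = (0.120 − j0.0249) S
|Y| = 0.123 S → |Z| = 1/|Y| = 8.13 Ω, ∠Z = −∠Y = 11.7°
I = V/|Z| = 384 mA
P = VI cos φ = 3.12 × 0.384 × cos(11.7°) = 1.17 W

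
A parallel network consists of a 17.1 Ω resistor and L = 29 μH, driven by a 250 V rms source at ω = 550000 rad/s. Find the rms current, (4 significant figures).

21.43 A

X_L = ωL = 15.95 Ω
Parallel: admittances add. Y = 1/R + 1/(jωL)
Y = (0.05848 − j0.06270) S
|Y| = 0.08574 S → |Z| = 1/|Y| = 11.66 Ω, ∠Z = −∠Y = 46.99°
I = V/|Z| = 250/11.66 = 21.43 A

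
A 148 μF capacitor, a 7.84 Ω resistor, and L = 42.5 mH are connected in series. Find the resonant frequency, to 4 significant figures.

63.46 Hz

ω₀ = 1/√(LC) = 1/√(0.0425 × 0.000148) = 398.7 rad/s
f₀ = ω₀/(2π) = 63.46 Hz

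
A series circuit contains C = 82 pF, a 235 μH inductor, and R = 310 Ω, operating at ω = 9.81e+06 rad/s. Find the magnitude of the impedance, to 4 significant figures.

X_L = ωL = 2305 Ω
X_C = 1/(ωC) = 1243 Ω
Net reactance X = X_L − X_C = 1062 Ω
Z = 310.0 + j1062 Ω
|Z| = √(310.0² + 1062²) = 1107 Ω

1107 Ω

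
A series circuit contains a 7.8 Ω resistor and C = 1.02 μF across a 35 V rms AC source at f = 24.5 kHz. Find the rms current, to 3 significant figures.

ω = 2πf = 153900 rad/s
X_C = 1/(ωC) = 6.37 Ω
Z = 7.80 − j6.37 Ω
|Z| = √(7.80² + 6.37²) = 10.1 Ω
I = V/|Z| = 35/10.1 = 3.48 A

3.48 A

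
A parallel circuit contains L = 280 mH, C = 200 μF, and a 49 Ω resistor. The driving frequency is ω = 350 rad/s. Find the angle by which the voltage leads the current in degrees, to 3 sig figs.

X_L = ωL = 98.0 Ω
X_C = 1/(ωC) = 14.3 Ω
Parallel: admittances add. Y = 1/R + 1/(jωL) + jωC
Y = (0.0204 + j0.0598) S
|Y| = 0.0632 S → |Z| = 1/|Y| = 15.8 Ω, ∠Z = −∠Y = -71.2°

-71.2°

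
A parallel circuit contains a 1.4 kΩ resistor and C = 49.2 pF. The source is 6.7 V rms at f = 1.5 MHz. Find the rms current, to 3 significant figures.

5.71 mA

ω = 2πf = 9.425e+06 rad/s
X_C = 1/(ωC) = 2160 Ω
Parallel: admittances add. Y = 1/R + jωC
Y = (0.000714 + j0.000464) S
|Y| = 0.000852 S → |Z| = 1/|Y| = 1170 Ω, ∠Z = −∠Y = -33.0°
I = V/|Z| = 6.7/1170 = 5.71 mA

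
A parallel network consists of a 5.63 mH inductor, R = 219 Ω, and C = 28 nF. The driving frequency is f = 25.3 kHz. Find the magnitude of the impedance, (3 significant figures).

177 Ω

ω = 2πf = 159000 rad/s
X_L = ωL = 895 Ω
X_C = 1/(ωC) = 225 Ω
Parallel: admittances add. Y = 1/R + 1/(jωL) + jωC
Y = (0.00457 + j0.00333) S
|Y| = 0.00565 S → |Z| = 1/|Y| = 177 Ω, ∠Z = −∠Y = -36.1°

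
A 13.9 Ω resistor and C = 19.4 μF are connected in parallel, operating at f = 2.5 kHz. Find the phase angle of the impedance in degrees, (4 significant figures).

ω = 2πf = 15710 rad/s
X_C = 1/(ωC) = 3.282 Ω
Parallel: admittances add. Y = 1/R + jωC
Y = (0.07194 + j0.3047) S
|Y| = 0.3131 S → |Z| = 1/|Y| = 3.194 Ω, ∠Z = −∠Y = -76.72°

-76.72°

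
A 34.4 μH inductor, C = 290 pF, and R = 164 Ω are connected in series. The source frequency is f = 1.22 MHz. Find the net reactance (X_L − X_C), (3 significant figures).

ω = 2πf = 7.665e+06 rad/s
X_L = ωL = 264 Ω
X_C = 1/(ωC) = 450 Ω
X = 264 − 450 = -186 Ω

-186 Ω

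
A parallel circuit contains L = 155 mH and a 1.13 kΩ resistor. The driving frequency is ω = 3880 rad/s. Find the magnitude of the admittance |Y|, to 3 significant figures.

X_L = ωL = 601 Ω
Parallel: admittances add. Y = 1/R + 1/(jωL)
Y = (0.000885 − j0.00166) S
|Y| = 0.00188 S → |Z| = 1/|Y| = 531 Ω, ∠Z = −∠Y = 62.0°

1.88 mS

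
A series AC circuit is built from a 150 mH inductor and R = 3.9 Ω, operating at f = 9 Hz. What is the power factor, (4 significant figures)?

ω = 2πf = 56.55 rad/s
X_L = ωL = 8.482 Ω
Z = 3.900 + j8.482 Ω
|Z| = √(3.900² + 8.482²) = 9.336 Ω
∠Z = arctan(8.482/3.900) = 65.31°
cos φ = cos(65.31°) = 0.4177

0.4177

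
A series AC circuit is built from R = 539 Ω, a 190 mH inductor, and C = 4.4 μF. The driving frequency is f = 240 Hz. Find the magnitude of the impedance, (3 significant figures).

ω = 2πf = 1508 rad/s
X_L = ωL = 287 Ω
X_C = 1/(ωC) = 151 Ω
Net reactance X = X_L − X_C = 136 Ω
Z = 539 + j136 Ω
|Z| = √(539² + 136²) = 556 Ω

556 Ω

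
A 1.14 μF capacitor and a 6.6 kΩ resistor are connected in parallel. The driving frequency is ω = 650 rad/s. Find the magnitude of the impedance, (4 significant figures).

X_C = 1/(ωC) = 1350 Ω
Parallel: admittances add. Y = 1/R + jωC
Y = (0.0001515 + j0.0007410) S
|Y| = 0.0007563 S → |Z| = 1/|Y| = 1322 Ω, ∠Z = −∠Y = -78.44°

1322 Ω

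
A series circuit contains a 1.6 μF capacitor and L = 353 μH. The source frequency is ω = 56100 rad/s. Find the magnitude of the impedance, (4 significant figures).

8.662 Ω

X_L = ωL = 19.80 Ω
X_C = 1/(ωC) = 11.14 Ω
Net reactance X = X_L − X_C = 8.662 Ω
Z = j8.662 Ω
|Z| = √(0² + 8.662²) = 8.662 Ω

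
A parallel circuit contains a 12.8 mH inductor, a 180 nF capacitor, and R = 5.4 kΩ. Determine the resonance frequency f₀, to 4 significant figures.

3.316 kHz

ω₀ = 1/√(LC) = 1/√(0.0128 × 1.8e-07) = 20830 rad/s
f₀ = ω₀/(2π) = 3.316 kHz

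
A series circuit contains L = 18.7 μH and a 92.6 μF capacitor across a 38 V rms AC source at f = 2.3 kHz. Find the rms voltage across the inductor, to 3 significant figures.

21.5 V

ω = 2πf = 14450 rad/s
X_L = ωL = 0.270 Ω
X_C = 1/(ωC) = 0.747 Ω
Net reactance X = X_L − X_C = -0.477 Ω
Z = − j0.477 Ω
|Z| = √(0² + 0.477²) = 0.477 Ω
I = V/|Z| = 79.7 A
V_L = I·|Z_L| = 79.7 × 0.270 = 21.5 V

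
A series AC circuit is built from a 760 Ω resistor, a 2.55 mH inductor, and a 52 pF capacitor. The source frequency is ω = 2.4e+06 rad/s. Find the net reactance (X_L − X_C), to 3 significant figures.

-1890 Ω

X_L = ωL = 6120 Ω
X_C = 1/(ωC) = 8010 Ω
X = 6120 − 8010 = -1890 Ω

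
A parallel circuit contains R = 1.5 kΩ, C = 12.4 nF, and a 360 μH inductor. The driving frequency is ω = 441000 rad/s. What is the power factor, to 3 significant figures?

X_L = ωL = 159 Ω
X_C = 1/(ωC) = 183 Ω
Parallel: admittances add. Y = 1/R + 1/(jωL) + jωC
Y = (0.000667 − j0.000830) S
|Y| = 0.00106 S → |Z| = 1/|Y| = 939 Ω, ∠Z = −∠Y = 51.2°
cos φ = cos(51.2°) = 0.626

0.626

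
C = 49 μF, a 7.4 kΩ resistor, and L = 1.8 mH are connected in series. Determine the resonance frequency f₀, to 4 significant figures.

535.9 Hz

ω₀ = 1/√(LC) = 1/√(0.0018 × 4.9e-05) = 3367 rad/s
f₀ = ω₀/(2π) = 535.9 Hz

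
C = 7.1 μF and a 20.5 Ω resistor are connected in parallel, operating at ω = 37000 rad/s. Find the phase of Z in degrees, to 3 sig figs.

-79.5°

X_C = 1/(ωC) = 3.81 Ω
Parallel: admittances add. Y = 1/R + jωC
Y = (0.0488 + j0.263) S
|Y| = 0.267 S → |Z| = 1/|Y| = 3.74 Ω, ∠Z = −∠Y = -79.5°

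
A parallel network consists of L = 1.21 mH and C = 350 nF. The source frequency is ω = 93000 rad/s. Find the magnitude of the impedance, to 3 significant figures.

X_L = ωL = 113 Ω
X_C = 1/(ωC) = 30.7 Ω
Parallel: admittances add. Y = 1/(jωL) + jωC
Y = (0 + j0.0237) S
|Y| = 0.0237 S → |Z| = 1/|Y| = 42.3 Ω, ∠Z = −∠Y = -90.0°

42.3 Ω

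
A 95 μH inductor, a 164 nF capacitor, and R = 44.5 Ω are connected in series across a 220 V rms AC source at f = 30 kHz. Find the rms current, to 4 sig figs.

ω = 2πf = 188500 rad/s
X_L = ωL = 17.91 Ω
X_C = 1/(ωC) = 32.35 Ω
Net reactance X = X_L − X_C = -14.44 Ω
Z = 44.50 − j14.44 Ω
|Z| = √(44.50² + 14.44²) = 46.78 Ω
I = V/|Z| = 220/46.78 = 4.702 A

4.702 A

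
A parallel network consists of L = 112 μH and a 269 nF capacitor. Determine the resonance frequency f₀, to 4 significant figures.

29.00 kHz

ω₀ = 1/√(LC) = 1/√(0.000112 × 2.69e-07) = 182200 rad/s
f₀ = ω₀/(2π) = 29.00 kHz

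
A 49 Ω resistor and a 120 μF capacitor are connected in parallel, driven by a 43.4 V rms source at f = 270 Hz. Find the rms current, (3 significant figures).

ω = 2πf = 1696 rad/s
X_C = 1/(ωC) = 4.91 Ω
Parallel: admittances add. Y = 1/R + jωC
Y = (0.0204 + j0.204) S
|Y| = 0.205 S → |Z| = 1/|Y| = 4.89 Ω, ∠Z = −∠Y = -84.3°
I = V/|Z| = 43.4/4.89 = 8.88 A

8.88 A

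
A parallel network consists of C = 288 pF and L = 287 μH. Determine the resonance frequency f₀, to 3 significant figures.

ω₀ = 1/√(LC) = 1/√(0.000287 × 2.88e-10) = 3.478e+06 rad/s
f₀ = ω₀/(2π) = 554 kHz

554 kHz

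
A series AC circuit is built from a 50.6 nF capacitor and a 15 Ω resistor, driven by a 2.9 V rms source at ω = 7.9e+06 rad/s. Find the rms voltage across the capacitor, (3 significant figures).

X_C = 1/(ωC) = 2.50 Ω
Z = 15.0 − j2.50 Ω
|Z| = √(15.0² + 2.50²) = 15.2 Ω
I = V/|Z| = 191 mA
V_C = I·|Z_C| = 0.191 × 2.50 = 0.477 V

0.477 V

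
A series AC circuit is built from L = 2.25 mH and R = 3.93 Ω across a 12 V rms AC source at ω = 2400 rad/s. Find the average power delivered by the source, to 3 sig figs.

12.7 W

X_L = ωL = 5.40 Ω
Z = 3.93 + j5.40 Ω
|Z| = √(3.93² + 5.40²) = 6.68 Ω
∠Z = arctan(5.40/3.93) = 54.0°
I = V/|Z| = 1.80 A
P = VI cos φ = 12 × 1.80 × cos(54.0°) = 12.7 W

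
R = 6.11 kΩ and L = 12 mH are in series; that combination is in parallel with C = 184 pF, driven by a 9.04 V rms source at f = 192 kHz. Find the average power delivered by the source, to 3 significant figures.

ω = 2πf = 1.206e+06 rad/s
X_L = ωL = 14500 Ω
X_C = 1/(ωC) = 4510 Ω
Branch 1 (R+jX_L): Z₁ = 6110 + j14500 Ω, |Z₁| = 15700 Ω
Branch 2 (−jX_C): Z₂ = −j4510 Ω
Parallel: Z = Z₁Z₂/(Z₁+Z₂), |Z| = 6050 Ω, ∠Z = -81.4°
I = V/|Z| = 1.49 mA
P = VI cos φ = 9.04 × 0.00149 × cos(-81.4°) = 2.02 mW

2.02 mW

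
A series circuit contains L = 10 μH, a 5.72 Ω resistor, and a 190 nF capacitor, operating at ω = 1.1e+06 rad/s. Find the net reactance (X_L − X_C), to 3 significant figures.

6.22 Ω

X_L = ωL = 11.0 Ω
X_C = 1/(ωC) = 4.78 Ω
X = 11.0 − 4.78 = 6.22 Ω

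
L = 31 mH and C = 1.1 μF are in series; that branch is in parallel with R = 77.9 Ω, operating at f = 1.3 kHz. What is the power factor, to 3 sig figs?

0.877

ω = 2πf = 8168 rad/s
X_L = ωL = 253 Ω
X_C = 1/(ωC) = 111 Ω
Branch 1: Z₁ = R = 77.9 Ω
Branch 2 (series LC): Z₂ = j(X_L − X_C) = j142 Ω
Parallel: Z = Z₁Z₂/(Z₁+Z₂), |Z| = 68.3 Ω, ∠Z = 28.8°
cos φ = cos(28.8°) = 0.877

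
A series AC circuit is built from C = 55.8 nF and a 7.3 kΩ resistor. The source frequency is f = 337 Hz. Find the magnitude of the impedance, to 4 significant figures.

11180 Ω

ω = 2πf = 2117 rad/s
X_C = 1/(ωC) = 8464 Ω
Z = 7300 − j8464 Ω
|Z| = √(7300² + 8464²) = 11180 Ω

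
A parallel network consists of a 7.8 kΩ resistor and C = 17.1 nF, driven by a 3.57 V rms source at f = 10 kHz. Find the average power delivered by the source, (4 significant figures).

ω = 2πf = 62830 rad/s
X_C = 1/(ωC) = 930.7 Ω
Parallel: admittances add. Y = 1/R + jωC
Y = (0.0001282 + j0.001074) S
|Y| = 0.001082 S → |Z| = 1/|Y| = 924.2 Ω, ∠Z = −∠Y = -83.20°
I = V/|Z| = 3.863 mA
P = VI cos φ = 3.57 × 0.003863 × cos(-83.20°) = 1.634 mW

1.634 mW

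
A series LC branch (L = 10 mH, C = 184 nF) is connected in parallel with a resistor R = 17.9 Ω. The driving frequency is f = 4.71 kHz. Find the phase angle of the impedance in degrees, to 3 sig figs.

9.06°

ω = 2πf = 29590 rad/s
X_L = ωL = 296 Ω
X_C = 1/(ωC) = 184 Ω
Branch 1: Z₁ = R = 17.9 Ω
Branch 2 (series LC): Z₂ = j(X_L − X_C) = j112 Ω
Parallel: Z = Z₁Z₂/(Z₁+Z₂), |Z| = 17.7 Ω, ∠Z = 9.06°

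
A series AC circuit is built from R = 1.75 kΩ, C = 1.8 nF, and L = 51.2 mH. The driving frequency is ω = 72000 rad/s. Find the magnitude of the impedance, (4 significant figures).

X_L = ωL = 3686 Ω
X_C = 1/(ωC) = 7716 Ω
Net reactance X = X_L − X_C = -4030 Ω
Z = 1750 − j4030 Ω
|Z| = √(1750² + 4030²) = 4393 Ω

4393 Ω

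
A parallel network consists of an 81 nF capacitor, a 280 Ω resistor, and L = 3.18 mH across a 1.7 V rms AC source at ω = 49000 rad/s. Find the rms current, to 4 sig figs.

X_L = ωL = 155.8 Ω
X_C = 1/(ωC) = 252.0 Ω
Parallel: admittances add. Y = 1/R + 1/(jωL) + jωC
Y = (0.003571 − j0.002449) S
|Y| = 0.004330 S → |Z| = 1/|Y| = 230.9 Ω, ∠Z = −∠Y = 34.44°
I = V/|Z| = 1.7/230.9 = 7.361 mA

7.361 mA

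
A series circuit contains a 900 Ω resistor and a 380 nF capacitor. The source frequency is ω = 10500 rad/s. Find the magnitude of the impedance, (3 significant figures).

X_C = 1/(ωC) = 251 Ω
Z = 900 − j251 Ω
|Z| = √(900² + 251²) = 934 Ω

934 Ω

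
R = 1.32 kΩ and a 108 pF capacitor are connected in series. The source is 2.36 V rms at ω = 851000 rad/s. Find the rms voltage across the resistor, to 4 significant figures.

0.2842 V

X_C = 1/(ωC) = 10880 Ω
Z = 1320 − j10880 Ω
|Z| = √(1320² + 10880²) = 10960 Ω
I = V/|Z| = 215.3 μA
V_R = I·|Z_R| = 0.0002153 × 1320 = 0.2842 V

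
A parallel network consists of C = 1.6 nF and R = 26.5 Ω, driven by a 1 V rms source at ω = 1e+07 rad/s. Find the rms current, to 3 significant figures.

X_C = 1/(ωC) = 62.5 Ω
Parallel: admittances add. Y = 1/R + jωC
Y = (0.0377 + j0.0160) S
|Y| = 0.0410 S → |Z| = 1/|Y| = 24.4 Ω, ∠Z = −∠Y = -23.0°
I = V/|Z| = 1/24.4 = 41.0 mA

41.0 mA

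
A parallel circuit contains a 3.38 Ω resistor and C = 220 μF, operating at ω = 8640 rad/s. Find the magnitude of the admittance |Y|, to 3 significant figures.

X_C = 1/(ωC) = 0.526 Ω
Parallel: admittances add. Y = 1/R + jωC
Y = (0.296 + j1.90) S
|Y| = 1.92 S → |Z| = 1/|Y| = 0.520 Ω, ∠Z = −∠Y = -81.2°

1.92 S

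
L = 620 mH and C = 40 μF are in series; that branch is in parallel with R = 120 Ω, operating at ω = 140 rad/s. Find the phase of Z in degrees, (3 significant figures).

X_L = ωL = 86.8 Ω
X_C = 1/(ωC) = 179 Ω
Branch 1: Z₁ = R = 120 Ω
Branch 2 (series LC): Z₂ = j(X_L − X_C) = −j91.8 Ω
Parallel: Z = Z₁Z₂/(Z₁+Z₂), |Z| = 72.9 Ω, ∠Z = -52.6°

-52.6°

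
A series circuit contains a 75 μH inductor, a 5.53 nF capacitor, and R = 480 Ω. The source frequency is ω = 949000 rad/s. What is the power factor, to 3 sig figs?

X_L = ωL = 71.2 Ω
X_C = 1/(ωC) = 191 Ω
Net reactance X = X_L − X_C = -119 Ω
Z = 480 − j119 Ω
|Z| = √(480² + 119²) = 495 Ω
∠Z = arctan(-119/480) = -14.0°
cos φ = cos(-14.0°) = 0.970

0.970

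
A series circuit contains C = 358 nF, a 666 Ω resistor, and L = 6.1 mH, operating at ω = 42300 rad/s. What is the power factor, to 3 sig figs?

X_L = ωL = 258 Ω
X_C = 1/(ωC) = 66.0 Ω
Net reactance X = X_L − X_C = 192 Ω
Z = 666 + j192 Ω
|Z| = √(666² + 192²) = 693 Ω
∠Z = arctan(192/666) = 16.1°
cos φ = cos(16.1°) = 0.961

0.961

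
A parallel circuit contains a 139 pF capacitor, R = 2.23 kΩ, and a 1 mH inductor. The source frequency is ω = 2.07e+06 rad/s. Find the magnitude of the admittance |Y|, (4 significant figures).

X_L = ωL = 2070 Ω
X_C = 1/(ωC) = 3475 Ω
Parallel: admittances add. Y = 1/R + 1/(jωL) + jωC
Y = (0.0004484 − j0.0001954) S
|Y| = 0.0004891 S → |Z| = 1/|Y| = 2044 Ω, ∠Z = −∠Y = 23.54°

489.1 μS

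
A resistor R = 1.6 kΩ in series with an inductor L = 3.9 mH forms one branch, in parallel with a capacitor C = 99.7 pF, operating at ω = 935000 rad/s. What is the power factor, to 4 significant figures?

X_L = ωL = 3646 Ω
X_C = 1/(ωC) = 10730 Ω
Branch 1 (R+jX_L): Z₁ = 1600 + j3646 Ω, |Z₁| = 3982 Ω
Branch 2 (−jX_C): Z₂ = −j10730 Ω
Parallel: Z = Z₁Z₂/(Z₁+Z₂), |Z| = 5884 Ω, ∠Z = 53.58°
cos φ = cos(53.58°) = 0.5937

0.5937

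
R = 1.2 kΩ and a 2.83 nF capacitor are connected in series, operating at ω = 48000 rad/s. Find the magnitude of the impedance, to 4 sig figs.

X_C = 1/(ωC) = 7362 Ω
Z = 1200 − j7362 Ω
|Z| = √(1200² + 7362²) = 7459 Ω

7459 Ω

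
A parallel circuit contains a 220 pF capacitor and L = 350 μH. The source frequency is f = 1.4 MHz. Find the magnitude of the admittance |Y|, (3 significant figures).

1.61 mS

ω = 2πf = 8.796e+06 rad/s
X_L = ωL = 3080 Ω
X_C = 1/(ωC) = 517 Ω
Parallel: admittances add. Y = 1/(jωL) + jωC
Y = (0 + j0.00161) S
|Y| = 0.00161 S → |Z| = 1/|Y| = 621 Ω, ∠Z = −∠Y = -90.0°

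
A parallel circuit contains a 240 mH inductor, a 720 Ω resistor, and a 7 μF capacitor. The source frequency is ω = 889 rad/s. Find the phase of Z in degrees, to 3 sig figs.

-47.9°

X_L = ωL = 213 Ω
X_C = 1/(ωC) = 161 Ω
Parallel: admittances add. Y = 1/R + 1/(jωL) + jωC
Y = (0.00139 + j0.00154) S
|Y| = 0.00207 S → |Z| = 1/|Y| = 483 Ω, ∠Z = −∠Y = -47.9°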